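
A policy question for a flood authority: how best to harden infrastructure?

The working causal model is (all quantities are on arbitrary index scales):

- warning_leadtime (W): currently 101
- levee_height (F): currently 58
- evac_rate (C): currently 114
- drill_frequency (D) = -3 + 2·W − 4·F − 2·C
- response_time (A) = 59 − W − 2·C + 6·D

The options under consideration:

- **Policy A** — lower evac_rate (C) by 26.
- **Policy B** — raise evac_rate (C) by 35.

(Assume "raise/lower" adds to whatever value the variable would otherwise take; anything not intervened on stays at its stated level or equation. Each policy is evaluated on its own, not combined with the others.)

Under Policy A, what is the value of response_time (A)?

Policy A (C − 26):
  W = 101
  F = 58
  C = 114 − 26 = 88
  D = -3 + 2·101 − 4·58 − 2·88 = -209
  A = 59 − 101 − 2·88 + 6·(-209) = -1472

-1472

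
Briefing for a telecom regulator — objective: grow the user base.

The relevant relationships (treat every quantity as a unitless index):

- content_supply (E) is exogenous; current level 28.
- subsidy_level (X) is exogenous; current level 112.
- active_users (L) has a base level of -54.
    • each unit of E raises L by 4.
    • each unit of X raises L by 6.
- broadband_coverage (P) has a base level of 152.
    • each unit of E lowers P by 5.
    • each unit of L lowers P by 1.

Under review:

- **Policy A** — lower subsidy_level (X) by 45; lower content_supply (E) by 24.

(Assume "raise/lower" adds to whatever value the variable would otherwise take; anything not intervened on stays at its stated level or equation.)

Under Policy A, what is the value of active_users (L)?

Policy A (X − 45, E − 24):
  E = 28 − 24 = 4
  X = 112 − 45 = 67
  L = -54 + 4·4 + 6·67 = 364

364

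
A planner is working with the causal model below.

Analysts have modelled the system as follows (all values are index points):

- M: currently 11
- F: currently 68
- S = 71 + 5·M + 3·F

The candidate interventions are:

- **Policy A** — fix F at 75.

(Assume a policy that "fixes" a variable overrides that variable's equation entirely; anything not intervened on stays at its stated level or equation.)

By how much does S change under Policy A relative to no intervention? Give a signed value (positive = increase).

21

Baseline:
  M = 11
  F = 68
  S = 71 + 5·11 + 3·68 = 330
Policy A (F := 75):
  M = 11
  F = 75
  S = 71 + 5·11 + 3·75 = 351
Change in S: 351 − 330 = 21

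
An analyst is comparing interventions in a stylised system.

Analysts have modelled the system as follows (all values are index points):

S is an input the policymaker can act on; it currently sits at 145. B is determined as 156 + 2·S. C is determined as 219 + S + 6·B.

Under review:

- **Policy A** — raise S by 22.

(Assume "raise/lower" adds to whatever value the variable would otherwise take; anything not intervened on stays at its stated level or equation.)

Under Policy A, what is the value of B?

490

Policy A (S + 22):
  S = 145 + 22 = 167
  B = 156 + 2·167 = 490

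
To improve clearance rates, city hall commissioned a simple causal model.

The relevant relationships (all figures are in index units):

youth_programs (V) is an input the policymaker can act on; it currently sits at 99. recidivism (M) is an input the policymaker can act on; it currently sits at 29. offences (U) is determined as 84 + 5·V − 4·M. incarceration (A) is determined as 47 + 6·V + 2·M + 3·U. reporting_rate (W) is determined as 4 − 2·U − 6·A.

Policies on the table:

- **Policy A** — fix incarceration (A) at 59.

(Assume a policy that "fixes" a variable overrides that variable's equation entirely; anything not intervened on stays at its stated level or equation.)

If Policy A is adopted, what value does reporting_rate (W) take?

-1276

Policy A (A := 59):
  V = 99
  M = 29
  U = 84 + 5·99 − 4·29 = 463
  A = 59
  W = 4 − 2·463 − 6·59 = -1276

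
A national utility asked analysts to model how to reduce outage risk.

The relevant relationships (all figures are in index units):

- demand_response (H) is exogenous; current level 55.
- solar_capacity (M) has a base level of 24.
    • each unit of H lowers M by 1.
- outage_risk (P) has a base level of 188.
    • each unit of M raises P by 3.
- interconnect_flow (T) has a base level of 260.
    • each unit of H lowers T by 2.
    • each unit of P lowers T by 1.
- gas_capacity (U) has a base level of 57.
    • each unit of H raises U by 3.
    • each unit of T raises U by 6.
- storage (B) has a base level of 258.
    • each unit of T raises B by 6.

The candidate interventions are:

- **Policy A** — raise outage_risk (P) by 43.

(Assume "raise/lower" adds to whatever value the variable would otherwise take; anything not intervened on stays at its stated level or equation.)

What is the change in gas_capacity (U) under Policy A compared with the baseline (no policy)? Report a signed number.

-258

Baseline:
  H = 55
  M = 24 − 55 = -31
  P = 188 + 3·(-31) = 95
  T = 260 − 2·55 − 95 = 55
  U = 57 + 3·55 + 6·55 = 552
Policy A (P + 43):
  H = 55
  M = 24 − 55 = -31
  P = 188 + 3·(-31) (+43 from intervention) = 138
  T = 260 − 2·55 − 138 = 12
  U = 57 + 3·55 + 6·12 = 294
Change in U: 294 − 552 = -258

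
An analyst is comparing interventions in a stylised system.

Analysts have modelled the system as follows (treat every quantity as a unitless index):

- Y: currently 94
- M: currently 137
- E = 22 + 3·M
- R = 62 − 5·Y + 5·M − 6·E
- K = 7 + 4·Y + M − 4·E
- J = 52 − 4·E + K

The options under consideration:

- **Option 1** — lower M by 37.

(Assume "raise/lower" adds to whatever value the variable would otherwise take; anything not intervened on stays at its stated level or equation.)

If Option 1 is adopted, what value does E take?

322

Option 1 (M − 37):
  M = 137 − 37 = 100
  E = 22 + 3·100 = 322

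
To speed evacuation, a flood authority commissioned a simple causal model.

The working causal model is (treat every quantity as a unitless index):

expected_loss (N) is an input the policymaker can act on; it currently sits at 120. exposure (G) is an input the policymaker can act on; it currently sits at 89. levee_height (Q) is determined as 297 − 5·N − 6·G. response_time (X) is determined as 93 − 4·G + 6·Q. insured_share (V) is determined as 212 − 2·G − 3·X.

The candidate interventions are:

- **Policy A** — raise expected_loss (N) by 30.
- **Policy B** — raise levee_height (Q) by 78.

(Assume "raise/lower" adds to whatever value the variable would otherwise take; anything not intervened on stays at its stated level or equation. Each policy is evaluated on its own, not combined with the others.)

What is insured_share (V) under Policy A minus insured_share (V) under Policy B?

Policy A (N + 30):
  N = 120 + 30 = 150
  G = 89
  Q = 297 − 5·150 − 6·89 = -987
  X = 93 − 4·89 + 6·(-987) = -6185
  V = 212 − 2·89 − 3·(-6185) = 18589
Policy B (Q + 78):
  N = 120
  G = 89
  Q = 297 − 5·120 − 6·89 (+78 from intervention) = -759
  X = 93 − 4·89 + 6·(-759) = -4817
  V = 212 − 2·89 − 3·(-4817) = 14485
V: 18589 − 14485 = 4104

4104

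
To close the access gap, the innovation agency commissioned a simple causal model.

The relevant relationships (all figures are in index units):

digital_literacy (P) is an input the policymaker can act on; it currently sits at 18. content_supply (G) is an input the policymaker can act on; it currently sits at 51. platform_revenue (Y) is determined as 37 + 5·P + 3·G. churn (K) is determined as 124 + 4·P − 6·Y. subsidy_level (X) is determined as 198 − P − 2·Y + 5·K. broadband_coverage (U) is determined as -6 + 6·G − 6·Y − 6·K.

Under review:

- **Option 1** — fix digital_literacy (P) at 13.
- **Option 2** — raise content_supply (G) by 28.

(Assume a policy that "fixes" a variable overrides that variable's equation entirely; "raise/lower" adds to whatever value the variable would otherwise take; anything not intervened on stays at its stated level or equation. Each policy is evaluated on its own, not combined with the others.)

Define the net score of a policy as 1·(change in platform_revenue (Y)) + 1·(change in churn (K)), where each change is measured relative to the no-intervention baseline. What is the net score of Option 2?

Baseline:
  P = 18
  G = 51
  Y = 37 + 5·18 + 3·51 = 280
  K = 124 + 4·18 − 6·280 = -1484
Option 2 (G + 28):
  P = 18
  G = 51 + 28 = 79
  Y = 37 + 5·18 + 3·79 = 364
  K = 124 + 4·18 − 6·364 = -1988
ΔY = 364 − 280 = 84; ΔK = -1988 − (-1484) = -504
Score = 1·84 + 1·(-504) = -420

-420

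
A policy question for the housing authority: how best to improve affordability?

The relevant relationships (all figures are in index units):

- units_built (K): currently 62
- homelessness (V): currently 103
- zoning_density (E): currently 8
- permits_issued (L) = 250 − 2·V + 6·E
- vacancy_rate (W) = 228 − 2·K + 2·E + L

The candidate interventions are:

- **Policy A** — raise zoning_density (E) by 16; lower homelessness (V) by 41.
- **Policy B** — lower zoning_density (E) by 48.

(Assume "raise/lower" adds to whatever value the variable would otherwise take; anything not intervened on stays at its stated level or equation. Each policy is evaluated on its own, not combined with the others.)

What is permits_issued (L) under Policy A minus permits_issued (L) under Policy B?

466

Policy A (E + 16, V − 41):
  V = 103 − 41 = 62
  E = 8 + 16 = 24
  L = 250 − 2·62 + 6·24 = 270
Policy B (E − 48):
  V = 103
  E = 8 − 48 = -40
  L = 250 − 2·103 + 6·(-40) = -196
L: 270 − (-196) = 466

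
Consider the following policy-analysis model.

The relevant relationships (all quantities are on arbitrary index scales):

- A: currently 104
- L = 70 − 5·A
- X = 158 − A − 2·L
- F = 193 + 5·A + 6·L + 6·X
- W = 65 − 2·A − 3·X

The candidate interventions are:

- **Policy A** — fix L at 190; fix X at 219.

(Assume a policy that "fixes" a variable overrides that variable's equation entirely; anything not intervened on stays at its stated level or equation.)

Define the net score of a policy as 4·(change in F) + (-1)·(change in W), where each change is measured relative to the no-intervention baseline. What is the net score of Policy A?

-4485

Baseline:
  A = 104
  L = 70 − 5·104 = -450
  X = 158 − 104 − 2·(-450) = 954
  F = 193 + 5·104 + 6·(-450) + 6·954 = 3737
  W = 65 − 2·104 − 3·954 = -3005
Policy A (L := 190, X := 219):
  A = 104
  L = 190
  X = 219
  F = 193 + 5·104 + 6·190 + 6·219 = 3167
  W = 65 − 2·104 − 3·219 = -800
ΔF = 3167 − 3737 = -570; ΔW = -800 − (-3005) = 2205
Score = 4·(-570) + (-1)·2205 = -4485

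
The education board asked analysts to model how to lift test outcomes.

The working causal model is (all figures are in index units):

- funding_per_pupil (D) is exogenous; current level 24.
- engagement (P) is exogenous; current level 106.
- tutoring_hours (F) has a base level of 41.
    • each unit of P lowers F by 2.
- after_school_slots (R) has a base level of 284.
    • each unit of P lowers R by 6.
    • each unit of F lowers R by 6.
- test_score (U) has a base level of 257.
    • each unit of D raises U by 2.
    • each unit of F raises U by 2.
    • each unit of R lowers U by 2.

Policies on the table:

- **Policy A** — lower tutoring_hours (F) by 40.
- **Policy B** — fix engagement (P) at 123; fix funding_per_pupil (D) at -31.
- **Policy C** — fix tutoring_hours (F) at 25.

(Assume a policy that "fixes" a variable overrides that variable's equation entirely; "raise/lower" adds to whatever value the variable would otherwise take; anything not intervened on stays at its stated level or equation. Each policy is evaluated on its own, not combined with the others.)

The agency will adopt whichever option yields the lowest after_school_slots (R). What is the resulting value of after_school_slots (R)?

-502

Policy A (F − 40):
  P = 106
  F = 41 − 2·106 (−40 from intervention) = -211
  R = 284 − 6·106 − 6·(-211) = 914
Policy B (P := 123, D := -31):
  P = 123
  F = 41 − 2·123 = -205
  R = 284 − 6·123 − 6·(-205) = 776
Policy C (F := 25):
  P = 106
  F = 25
  R = 284 − 6·106 − 6·25 = -502
Comparing — Policy A: R=914, Policy B: R=776, Policy C: R=-502. Lowest is -502 (Policy C).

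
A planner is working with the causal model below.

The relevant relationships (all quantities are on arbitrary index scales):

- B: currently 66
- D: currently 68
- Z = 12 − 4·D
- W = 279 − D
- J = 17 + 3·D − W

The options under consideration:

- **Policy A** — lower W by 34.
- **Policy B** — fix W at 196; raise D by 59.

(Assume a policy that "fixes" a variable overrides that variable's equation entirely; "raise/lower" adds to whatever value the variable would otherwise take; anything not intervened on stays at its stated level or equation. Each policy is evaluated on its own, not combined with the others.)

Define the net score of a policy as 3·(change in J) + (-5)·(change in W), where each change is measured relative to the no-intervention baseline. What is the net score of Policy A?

272

Baseline:
  D = 68
  W = 279 − 68 = 211
  J = 17 + 3·68 − 211 = 10
Policy A (W − 34):
  D = 68
  W = 279 − 68 (−34 from intervention) = 177
  J = 17 + 3·68 − 177 = 44
ΔJ = 44 − 10 = 34; ΔW = 177 − 211 = -34
Score = 3·34 + (-5)·(-34) = 272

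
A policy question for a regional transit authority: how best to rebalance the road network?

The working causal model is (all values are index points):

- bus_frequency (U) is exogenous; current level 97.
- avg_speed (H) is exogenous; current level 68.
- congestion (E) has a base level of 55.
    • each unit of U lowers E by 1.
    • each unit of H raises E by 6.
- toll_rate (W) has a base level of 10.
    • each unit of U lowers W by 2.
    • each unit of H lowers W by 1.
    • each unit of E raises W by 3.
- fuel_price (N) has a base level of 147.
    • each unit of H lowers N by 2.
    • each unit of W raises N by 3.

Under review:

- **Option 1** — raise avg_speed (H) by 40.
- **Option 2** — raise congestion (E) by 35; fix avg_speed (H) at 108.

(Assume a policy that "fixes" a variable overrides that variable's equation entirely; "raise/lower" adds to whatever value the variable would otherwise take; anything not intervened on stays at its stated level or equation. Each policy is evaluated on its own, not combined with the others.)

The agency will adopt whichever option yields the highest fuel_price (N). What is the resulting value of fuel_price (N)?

4824

Option 1 (H + 40):
  U = 97
  H = 68 + 40 = 108
  E = 55 − 97 + 6·108 = 606
  W = 10 − 2·97 − 108 + 3·606 = 1526
  N = 147 − 2·108 + 3·1526 = 4509
Option 2 (E + 35, H := 108):
  U = 97
  H = 108
  E = 55 − 97 + 6·108 (+35 from intervention) = 641
  W = 10 − 2·97 − 108 + 3·641 = 1631
  N = 147 − 2·108 + 3·1631 = 4824
Comparing — Option 1: N=4509, Option 2: N=4824. Highest is 4824 (Option 2).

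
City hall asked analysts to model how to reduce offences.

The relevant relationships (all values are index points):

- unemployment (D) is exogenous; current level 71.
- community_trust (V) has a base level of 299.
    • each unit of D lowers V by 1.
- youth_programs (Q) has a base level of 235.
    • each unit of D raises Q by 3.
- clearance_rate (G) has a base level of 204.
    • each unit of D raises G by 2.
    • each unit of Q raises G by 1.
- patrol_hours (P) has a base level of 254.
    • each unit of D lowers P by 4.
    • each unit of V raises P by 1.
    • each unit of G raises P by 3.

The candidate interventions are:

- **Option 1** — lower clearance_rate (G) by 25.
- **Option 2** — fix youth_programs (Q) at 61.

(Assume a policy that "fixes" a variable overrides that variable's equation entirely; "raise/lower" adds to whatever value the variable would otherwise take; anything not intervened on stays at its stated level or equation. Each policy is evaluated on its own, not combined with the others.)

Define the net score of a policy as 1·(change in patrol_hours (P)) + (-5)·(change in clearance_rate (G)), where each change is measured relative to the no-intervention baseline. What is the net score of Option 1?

50

Baseline:
  D = 71
  V = 299 − 71 = 228
  Q = 235 + 3·71 = 448
  G = 204 + 2·71 + 448 = 794
  P = 254 − 4·71 + 228 + 3·794 = 2580
Option 1 (G − 25):
  D = 71
  V = 299 − 71 = 228
  Q = 235 + 3·71 = 448
  G = 204 + 2·71 + 448 (−25 from intervention) = 769
  P = 254 − 4·71 + 228 + 3·769 = 2505
ΔP = 2505 − 2580 = -75; ΔG = 769 − 794 = -25
Score = 1·(-75) + (-5)·(-25) = 50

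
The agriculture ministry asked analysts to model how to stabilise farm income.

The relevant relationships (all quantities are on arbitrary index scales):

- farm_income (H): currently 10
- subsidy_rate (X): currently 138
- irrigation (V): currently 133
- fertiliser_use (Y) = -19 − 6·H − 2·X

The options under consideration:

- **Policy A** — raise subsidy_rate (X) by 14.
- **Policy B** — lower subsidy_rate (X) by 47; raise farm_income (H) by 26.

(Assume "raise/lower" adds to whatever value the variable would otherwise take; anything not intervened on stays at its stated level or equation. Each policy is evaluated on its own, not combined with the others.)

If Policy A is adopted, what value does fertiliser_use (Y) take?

Policy A (X + 14):
  H = 10
  X = 138 + 14 = 152
  Y = -19 − 6·10 − 2·152 = -383

-383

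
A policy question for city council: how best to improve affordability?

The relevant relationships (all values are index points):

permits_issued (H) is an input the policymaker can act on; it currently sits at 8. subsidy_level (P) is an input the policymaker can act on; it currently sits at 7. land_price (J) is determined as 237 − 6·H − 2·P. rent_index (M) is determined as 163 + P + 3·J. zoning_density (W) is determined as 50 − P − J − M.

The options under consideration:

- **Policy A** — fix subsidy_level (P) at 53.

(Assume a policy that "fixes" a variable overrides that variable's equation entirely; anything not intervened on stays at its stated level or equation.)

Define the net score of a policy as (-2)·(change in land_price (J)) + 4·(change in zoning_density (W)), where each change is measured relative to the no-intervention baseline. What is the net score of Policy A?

1288

Baseline:
  H = 8
  P = 7
  J = 237 − 6·8 − 2·7 = 175
  M = 163 + 7 + 3·175 = 695
  W = 50 − 7 − 175 − 695 = -827
Policy A (P := 53):
  H = 8
  P = 53
  J = 237 − 6·8 − 2·53 = 83
  M = 163 + 53 + 3·83 = 465
  W = 50 − 53 − 83 − 465 = -551
ΔJ = 83 − 175 = -92; ΔW = -551 − (-827) = 276
Score = (-2)·(-92) + 4·276 = 1288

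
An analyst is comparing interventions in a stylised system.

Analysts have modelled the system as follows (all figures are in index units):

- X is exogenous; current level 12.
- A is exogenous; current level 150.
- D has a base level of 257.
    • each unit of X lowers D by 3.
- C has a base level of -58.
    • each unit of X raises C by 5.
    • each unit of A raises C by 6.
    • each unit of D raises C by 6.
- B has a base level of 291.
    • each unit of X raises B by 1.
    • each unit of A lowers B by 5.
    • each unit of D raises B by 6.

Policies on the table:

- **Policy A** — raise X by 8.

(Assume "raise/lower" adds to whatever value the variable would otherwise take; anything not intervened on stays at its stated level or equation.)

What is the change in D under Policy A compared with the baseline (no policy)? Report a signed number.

-24

Baseline:
  X = 12
  D = 257 − 3·12 = 221
Policy A (X + 8):
  X = 12 + 8 = 20
  D = 257 − 3·20 = 197
Change in D: 197 − 221 = -24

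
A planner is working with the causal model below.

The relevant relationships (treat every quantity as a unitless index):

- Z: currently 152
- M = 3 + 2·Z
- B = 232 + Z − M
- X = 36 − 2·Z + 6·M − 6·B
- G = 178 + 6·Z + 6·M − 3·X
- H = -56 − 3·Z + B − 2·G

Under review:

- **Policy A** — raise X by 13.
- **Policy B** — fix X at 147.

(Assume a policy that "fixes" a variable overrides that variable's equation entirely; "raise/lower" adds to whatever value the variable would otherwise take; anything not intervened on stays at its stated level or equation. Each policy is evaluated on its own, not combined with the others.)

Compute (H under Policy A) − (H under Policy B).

Policy A (X + 13):
  Z = 152
  M = 3 + 2·152 = 307
  B = 232 + 152 − 307 = 77
  X = 36 − 2·152 + 6·307 − 6·77 (+13 from intervention) = 1125
  G = 178 + 6·152 + 6·307 − 3·1125 = -443
  H = -56 − 3·152 + 77 − 2·(-443) = 451
Policy B (X := 147):
  Z = 152
  M = 3 + 2·152 = 307
  B = 232 + 152 − 307 = 77
  X = 147
  G = 178 + 6·152 + 6·307 − 3·147 = 2491
  H = -56 − 3·152 + 77 − 2·2491 = -5417
H: 451 − (-5417) = 5868

5868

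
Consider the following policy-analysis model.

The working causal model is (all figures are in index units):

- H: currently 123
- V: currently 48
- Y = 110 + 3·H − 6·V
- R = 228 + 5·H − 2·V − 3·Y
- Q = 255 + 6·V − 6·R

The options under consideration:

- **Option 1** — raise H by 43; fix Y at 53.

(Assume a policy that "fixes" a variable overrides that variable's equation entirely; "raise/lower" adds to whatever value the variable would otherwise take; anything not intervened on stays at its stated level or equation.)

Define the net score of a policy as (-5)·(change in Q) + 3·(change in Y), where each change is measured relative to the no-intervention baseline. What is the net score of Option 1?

18456

Baseline:
  H = 123
  V = 48
  Y = 110 + 3·123 − 6·48 = 191
  R = 228 + 5·123 − 2·48 − 3·191 = 174
  Q = 255 + 6·48 − 6·174 = -501
Option 1 (H + 43, Y := 53):
  H = 123 + 43 = 166
  V = 48
  Y = 53
  R = 228 + 5·166 − 2·48 − 3·53 = 803
  Q = 255 + 6·48 − 6·803 = -4275
ΔQ = -4275 − (-501) = -3774; ΔY = 53 − 191 = -138
Score = (-5)·(-3774) + 3·(-138) = 18456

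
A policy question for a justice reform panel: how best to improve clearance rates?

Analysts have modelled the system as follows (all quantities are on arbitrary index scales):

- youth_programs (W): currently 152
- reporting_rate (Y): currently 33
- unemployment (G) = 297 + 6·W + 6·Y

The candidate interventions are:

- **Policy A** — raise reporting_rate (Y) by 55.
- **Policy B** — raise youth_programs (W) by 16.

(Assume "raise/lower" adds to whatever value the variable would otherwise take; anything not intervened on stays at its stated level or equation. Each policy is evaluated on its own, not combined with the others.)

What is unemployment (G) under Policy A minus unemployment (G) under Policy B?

Policy A (Y + 55):
  W = 152
  Y = 33 + 55 = 88
  G = 297 + 6·152 + 6·88 = 1737
Policy B (W + 16):
  W = 152 + 16 = 168
  Y = 33
  G = 297 + 6·168 + 6·33 = 1503
G: 1737 − 1503 = 234

234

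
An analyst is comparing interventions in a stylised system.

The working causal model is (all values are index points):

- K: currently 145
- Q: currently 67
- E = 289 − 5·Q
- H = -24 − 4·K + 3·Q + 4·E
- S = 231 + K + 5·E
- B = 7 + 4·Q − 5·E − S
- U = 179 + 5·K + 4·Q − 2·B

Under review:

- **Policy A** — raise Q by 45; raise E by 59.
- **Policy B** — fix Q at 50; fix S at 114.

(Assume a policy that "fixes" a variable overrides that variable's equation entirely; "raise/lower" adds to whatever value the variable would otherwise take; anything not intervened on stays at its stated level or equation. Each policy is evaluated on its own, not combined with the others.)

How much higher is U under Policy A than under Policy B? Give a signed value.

Policy A (Q + 45, E + 59):
  K = 145
  Q = 67 + 45 = 112
  E = 289 − 5·112 (+59 from intervention) = -212
  S = 231 + 145 + 5·(-212) = -684
  B = 7 + 4·112 − 5·(-212) − (-684) = 2199
  U = 179 + 5·145 + 4·112 − 2·2199 = -3046
Policy B (Q := 50, S := 114):
  K = 145
  Q = 50
  E = 289 − 5·50 = 39
  S = 114
  B = 7 + 4·50 − 5·39 − 114 = -102
  U = 179 + 5·145 + 4·50 − 2·(-102) = 1308
U: -3046 − 1308 = -4354

-4354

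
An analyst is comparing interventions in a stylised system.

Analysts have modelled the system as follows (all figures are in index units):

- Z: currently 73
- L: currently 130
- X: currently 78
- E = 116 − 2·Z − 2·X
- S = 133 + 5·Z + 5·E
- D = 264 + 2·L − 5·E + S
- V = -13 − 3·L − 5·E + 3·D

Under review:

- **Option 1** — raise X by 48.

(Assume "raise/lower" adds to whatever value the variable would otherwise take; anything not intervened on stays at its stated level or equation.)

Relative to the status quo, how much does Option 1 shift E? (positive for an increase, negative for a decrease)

-96

Baseline:
  Z = 73
  X = 78
  E = 116 − 2·73 − 2·78 = -186
Option 1 (X + 48):
  Z = 73
  X = 78 + 48 = 126
  E = 116 − 2·73 − 2·126 = -282
Change in E: -282 − (-186) = -96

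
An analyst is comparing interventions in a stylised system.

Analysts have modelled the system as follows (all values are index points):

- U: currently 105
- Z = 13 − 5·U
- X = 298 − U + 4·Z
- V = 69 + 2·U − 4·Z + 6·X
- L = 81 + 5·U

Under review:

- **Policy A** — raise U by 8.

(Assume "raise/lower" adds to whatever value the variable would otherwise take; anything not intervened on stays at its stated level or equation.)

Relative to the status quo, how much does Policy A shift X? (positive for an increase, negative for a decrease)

Baseline:
  U = 105
  Z = 13 − 5·105 = -512
  X = 298 − 105 + 4·(-512) = -1855
Policy A (U + 8):
  U = 105 + 8 = 113
  Z = 13 − 5·113 = -552
  X = 298 − 113 + 4·(-552) = -2023
Change in X: -2023 − (-1855) = -168

-168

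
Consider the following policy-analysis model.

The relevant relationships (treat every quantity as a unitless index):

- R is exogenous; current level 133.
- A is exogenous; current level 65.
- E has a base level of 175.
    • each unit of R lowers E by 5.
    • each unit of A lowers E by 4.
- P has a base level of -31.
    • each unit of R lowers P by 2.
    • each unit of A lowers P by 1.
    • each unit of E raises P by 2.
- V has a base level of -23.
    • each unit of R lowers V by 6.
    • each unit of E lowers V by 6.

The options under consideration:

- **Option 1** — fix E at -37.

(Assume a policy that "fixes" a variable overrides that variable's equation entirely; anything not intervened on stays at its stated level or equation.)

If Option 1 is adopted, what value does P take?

Option 1 (E := -37):
  R = 133
  A = 65
  E = -37
  P = -31 − 2·133 − 65 + 2·(-37) = -436

-436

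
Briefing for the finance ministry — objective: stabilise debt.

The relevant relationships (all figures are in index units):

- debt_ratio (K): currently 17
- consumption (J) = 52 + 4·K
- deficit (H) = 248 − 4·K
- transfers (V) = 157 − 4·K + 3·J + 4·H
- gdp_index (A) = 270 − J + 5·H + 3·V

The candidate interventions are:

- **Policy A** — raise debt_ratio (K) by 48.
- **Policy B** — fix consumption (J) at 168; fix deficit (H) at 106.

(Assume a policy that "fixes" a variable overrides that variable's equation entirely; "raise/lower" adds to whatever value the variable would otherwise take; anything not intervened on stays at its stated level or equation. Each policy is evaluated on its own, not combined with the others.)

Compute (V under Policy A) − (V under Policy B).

-232

Policy A (K + 48):
  K = 17 + 48 = 65
  J = 52 + 4·65 = 312
  H = 248 − 4·65 = -12
  V = 157 − 4·65 + 3·312 + 4·(-12) = 785
Policy B (J := 168, H := 106):
  K = 17
  J = 168
  H = 106
  V = 157 − 4·17 + 3·168 + 4·106 = 1017
V: 785 − 1017 = -232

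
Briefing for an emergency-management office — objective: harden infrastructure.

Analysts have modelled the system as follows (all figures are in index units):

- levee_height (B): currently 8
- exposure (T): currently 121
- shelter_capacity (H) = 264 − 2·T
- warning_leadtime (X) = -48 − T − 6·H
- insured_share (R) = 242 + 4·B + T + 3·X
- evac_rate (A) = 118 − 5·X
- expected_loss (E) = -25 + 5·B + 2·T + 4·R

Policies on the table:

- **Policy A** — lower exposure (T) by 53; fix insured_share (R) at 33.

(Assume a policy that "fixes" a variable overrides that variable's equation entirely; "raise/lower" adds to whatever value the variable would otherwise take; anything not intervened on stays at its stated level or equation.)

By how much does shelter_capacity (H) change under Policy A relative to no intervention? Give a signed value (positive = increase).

Baseline:
  T = 121
  H = 264 − 2·121 = 22
Policy A (T − 53, R := 33):
  T = 121 − 53 = 68
  H = 264 − 2·68 = 128
Change in H: 128 − 22 = 106

106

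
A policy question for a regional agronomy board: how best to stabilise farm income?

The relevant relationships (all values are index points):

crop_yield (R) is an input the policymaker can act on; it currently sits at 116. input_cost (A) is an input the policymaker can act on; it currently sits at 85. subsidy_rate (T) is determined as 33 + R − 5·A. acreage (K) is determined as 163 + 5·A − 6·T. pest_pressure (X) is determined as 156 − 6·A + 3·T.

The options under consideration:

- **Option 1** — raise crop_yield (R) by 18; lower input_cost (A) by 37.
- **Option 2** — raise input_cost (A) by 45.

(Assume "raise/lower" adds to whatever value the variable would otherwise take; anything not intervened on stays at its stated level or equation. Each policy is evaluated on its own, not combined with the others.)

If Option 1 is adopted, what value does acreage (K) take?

841

Option 1 (R + 18, A − 37):
  R = 116 + 18 = 134
  A = 85 − 37 = 48
  T = 33 + 134 − 5·48 = -73
  K = 163 + 5·48 − 6·(-73) = 841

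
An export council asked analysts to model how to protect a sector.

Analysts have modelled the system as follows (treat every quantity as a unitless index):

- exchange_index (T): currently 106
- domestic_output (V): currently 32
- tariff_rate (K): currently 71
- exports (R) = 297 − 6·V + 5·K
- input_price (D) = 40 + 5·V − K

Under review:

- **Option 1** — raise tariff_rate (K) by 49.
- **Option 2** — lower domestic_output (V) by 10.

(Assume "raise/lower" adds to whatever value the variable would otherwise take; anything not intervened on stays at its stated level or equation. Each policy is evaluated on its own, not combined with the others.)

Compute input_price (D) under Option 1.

80

Option 1 (K + 49):
  V = 32
  K = 71 + 49 = 120
  D = 40 + 5·32 − 120 = 80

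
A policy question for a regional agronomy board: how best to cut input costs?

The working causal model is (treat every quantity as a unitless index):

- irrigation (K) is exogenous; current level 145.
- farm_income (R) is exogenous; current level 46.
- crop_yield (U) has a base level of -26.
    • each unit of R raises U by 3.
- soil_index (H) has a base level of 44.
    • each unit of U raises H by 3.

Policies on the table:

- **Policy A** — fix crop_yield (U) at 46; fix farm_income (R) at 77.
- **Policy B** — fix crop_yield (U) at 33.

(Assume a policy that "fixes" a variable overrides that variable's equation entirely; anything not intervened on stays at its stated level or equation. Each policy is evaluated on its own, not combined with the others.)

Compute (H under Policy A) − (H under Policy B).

39

Policy A (U := 46, R := 77):
  R = 77
  U = 46
  H = 44 + 3·46 = 182
Policy B (U := 33):
  R = 46
  U = 33
  H = 44 + 3·33 = 143
H: 182 − 143 = 39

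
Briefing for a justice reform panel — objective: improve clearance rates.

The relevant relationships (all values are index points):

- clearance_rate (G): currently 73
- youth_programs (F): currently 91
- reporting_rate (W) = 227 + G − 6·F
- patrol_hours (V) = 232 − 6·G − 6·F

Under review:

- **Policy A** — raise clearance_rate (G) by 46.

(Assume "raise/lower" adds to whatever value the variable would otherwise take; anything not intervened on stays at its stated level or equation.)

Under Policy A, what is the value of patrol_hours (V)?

-1028

Policy A (G + 46):
  G = 73 + 46 = 119
  F = 91
  V = 232 − 6·119 − 6·91 = -1028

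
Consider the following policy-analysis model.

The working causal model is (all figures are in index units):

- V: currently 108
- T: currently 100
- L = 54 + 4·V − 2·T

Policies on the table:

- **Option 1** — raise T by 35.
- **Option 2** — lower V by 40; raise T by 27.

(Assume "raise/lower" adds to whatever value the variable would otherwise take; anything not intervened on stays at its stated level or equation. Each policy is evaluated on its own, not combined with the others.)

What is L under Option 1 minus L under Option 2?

144

Option 1 (T + 35):
  V = 108
  T = 100 + 35 = 135
  L = 54 + 4·108 − 2·135 = 216
Option 2 (V − 40, T + 27):
  V = 108 − 40 = 68
  T = 100 + 27 = 127
  L = 54 + 4·68 − 2·127 = 72
L: 216 − 72 = 144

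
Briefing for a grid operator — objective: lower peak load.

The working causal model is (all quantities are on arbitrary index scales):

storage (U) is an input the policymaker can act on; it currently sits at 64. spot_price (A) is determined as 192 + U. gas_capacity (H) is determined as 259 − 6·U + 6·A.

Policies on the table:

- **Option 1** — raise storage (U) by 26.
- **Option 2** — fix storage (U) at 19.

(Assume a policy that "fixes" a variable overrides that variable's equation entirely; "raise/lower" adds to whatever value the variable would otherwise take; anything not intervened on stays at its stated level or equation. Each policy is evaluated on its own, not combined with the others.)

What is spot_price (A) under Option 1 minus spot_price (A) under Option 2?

Option 1 (U + 26):
  U = 64 + 26 = 90
  A = 192 + 90 = 282
Option 2 (U := 19):
  U = 19
  A = 192 + 19 = 211
A: 282 − 211 = 71

71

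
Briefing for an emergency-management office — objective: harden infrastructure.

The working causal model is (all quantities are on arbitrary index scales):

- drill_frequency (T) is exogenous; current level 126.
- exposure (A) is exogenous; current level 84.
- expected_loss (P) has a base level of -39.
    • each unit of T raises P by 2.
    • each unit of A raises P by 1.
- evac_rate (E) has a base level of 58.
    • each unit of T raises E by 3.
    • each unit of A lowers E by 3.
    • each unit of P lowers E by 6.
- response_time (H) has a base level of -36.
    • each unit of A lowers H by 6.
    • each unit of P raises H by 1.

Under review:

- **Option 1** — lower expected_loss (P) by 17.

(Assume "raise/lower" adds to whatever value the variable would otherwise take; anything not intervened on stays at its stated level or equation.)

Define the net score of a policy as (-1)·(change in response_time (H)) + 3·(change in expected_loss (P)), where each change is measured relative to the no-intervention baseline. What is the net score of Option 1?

-34

Baseline:
  T = 126
  A = 84
  P = -39 + 2·126 + 84 = 297
  H = -36 − 6·84 + 297 = -243
Option 1 (P − 17):
  T = 126
  A = 84
  P = -39 + 2·126 + 84 (−17 from intervention) = 280
  H = -36 − 6·84 + 280 = -260
ΔH = -260 − (-243) = -17; ΔP = 280 − 297 = -17
Score = (-1)·(-17) + 3·(-17) = -34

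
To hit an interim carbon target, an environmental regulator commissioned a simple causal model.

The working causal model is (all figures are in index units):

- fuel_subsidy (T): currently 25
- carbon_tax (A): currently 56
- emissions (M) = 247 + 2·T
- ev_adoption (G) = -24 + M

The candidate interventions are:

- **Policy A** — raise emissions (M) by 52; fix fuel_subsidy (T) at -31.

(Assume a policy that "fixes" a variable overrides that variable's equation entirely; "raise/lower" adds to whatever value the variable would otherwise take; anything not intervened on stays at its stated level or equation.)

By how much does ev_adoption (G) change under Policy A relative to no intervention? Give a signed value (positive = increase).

Baseline:
  T = 25
  M = 247 + 2·25 = 297
  G = -24 + 297 = 273
Policy A (M + 52, T := -31):
  T = -31
  M = 247 + 2·(-31) (+52 from intervention) = 237
  G = -24 + 237 = 213
Change in G: 213 − 273 = -60

-60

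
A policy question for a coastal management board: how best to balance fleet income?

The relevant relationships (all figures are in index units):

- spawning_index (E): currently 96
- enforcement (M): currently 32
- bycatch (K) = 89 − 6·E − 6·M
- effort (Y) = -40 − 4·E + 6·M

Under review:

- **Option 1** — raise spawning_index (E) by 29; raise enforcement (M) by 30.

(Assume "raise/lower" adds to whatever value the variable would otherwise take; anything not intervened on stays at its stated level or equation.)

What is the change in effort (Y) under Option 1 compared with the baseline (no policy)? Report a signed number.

64

Baseline:
  E = 96
  M = 32
  Y = -40 − 4·96 + 6·32 = -232
Option 1 (E + 29, M + 30):
  E = 96 + 29 = 125
  M = 32 + 30 = 62
  Y = -40 − 4·125 + 6·62 = -168
Change in Y: -168 − (-232) = 64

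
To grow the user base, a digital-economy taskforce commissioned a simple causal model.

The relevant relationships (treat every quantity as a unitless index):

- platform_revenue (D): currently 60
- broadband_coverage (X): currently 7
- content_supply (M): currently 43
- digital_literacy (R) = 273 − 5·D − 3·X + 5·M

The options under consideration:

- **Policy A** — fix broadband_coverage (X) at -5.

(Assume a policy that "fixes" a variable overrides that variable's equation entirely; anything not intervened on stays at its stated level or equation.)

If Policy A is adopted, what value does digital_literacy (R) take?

Policy A (X := -5):
  D = 60
  X = -5
  M = 43
  R = 273 − 5·60 − 3·(-5) + 5·43 = 203

203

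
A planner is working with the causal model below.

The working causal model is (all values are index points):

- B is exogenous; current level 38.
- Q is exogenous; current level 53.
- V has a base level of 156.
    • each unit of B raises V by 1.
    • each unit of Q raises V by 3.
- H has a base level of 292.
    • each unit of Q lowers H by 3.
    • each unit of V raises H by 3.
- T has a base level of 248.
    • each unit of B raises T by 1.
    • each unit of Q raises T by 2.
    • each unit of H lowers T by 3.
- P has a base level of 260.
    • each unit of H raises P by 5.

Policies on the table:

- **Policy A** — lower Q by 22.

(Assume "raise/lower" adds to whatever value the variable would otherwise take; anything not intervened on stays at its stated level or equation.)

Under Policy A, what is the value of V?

Policy A (Q − 22):
  B = 38
  Q = 53 − 22 = 31
  V = 156 + 38 + 3·31 = 287

287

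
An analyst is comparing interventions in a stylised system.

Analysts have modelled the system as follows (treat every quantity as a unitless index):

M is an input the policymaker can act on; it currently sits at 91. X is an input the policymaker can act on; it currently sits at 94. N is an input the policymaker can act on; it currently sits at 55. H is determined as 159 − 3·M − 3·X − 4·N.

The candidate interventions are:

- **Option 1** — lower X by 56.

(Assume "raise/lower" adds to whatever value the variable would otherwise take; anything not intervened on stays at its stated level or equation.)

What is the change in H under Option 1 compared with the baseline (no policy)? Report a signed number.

168

Baseline:
  M = 91
  X = 94
  N = 55
  H = 159 − 3·91 − 3·94 − 4·55 = -616
Option 1 (X − 56):
  M = 91
  X = 94 − 56 = 38
  N = 55
  H = 159 − 3·91 − 3·38 − 4·55 = -448
Change in H: -448 − (-616) = 168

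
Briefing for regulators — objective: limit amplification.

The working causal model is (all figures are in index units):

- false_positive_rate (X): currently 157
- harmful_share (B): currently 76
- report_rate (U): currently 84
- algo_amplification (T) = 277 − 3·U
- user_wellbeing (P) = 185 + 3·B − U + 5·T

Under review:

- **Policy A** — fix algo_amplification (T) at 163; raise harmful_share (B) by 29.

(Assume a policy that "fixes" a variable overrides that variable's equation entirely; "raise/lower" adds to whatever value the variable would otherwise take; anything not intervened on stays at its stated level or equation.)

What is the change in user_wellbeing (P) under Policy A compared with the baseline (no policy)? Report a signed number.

Baseline:
  B = 76
  U = 84
  T = 277 − 3·84 = 25
  P = 185 + 3·76 − 84 + 5·25 = 454
Policy A (T := 163, B + 29):
  B = 76 + 29 = 105
  U = 84
  T = 163
  P = 185 + 3·105 − 84 + 5·163 = 1231
Change in P: 1231 − 454 = 777

777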